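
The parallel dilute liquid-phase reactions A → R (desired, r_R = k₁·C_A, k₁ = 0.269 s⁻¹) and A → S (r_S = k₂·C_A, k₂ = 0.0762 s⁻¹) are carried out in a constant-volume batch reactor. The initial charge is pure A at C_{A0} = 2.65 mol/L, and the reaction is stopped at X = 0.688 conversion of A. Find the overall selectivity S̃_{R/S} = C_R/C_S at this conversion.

C_A = C_{A0}(1−X) = 0.8268 mol/L.
Both paths are first order in A, so the instantaneous fraction to R is constant: dC_R/d(−C_A) = k₁/(k₁+k₂) = 0.7793.
C_R = 0.7793·(C_{A0}−C_A) = 0.7793×1.823 = 1.42 mol/L.
C_S = (C_{A0}−C_A)−C_R = 0.4025 mol/L; S̃_{R/S} = 1.421/0.4025 = 3.53.

3.53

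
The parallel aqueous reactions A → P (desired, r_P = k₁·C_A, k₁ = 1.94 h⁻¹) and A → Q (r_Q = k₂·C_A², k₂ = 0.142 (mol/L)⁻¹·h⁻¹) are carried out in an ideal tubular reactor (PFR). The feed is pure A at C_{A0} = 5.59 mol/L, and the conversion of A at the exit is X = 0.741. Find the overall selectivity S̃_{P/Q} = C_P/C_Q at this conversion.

3.98

C_A = C_{A0}(1−X) = 1.448 mol/L.
Along a PFR/batch, dC_P/dC_A = −r_P/(r_P+r_Q) = −k₁/(k₁+k₂·C_A).
Integrating from C_{A0} to C_A: C_P = (1.94/0.142)·ln[(1.94+0.142·5.59)/(1.94+0.142·1.45)] = 13.66·ln(2.734/2.146) = 3.310 mol/L.
C_Q = (C_{A0}−C_A)−C_P = 0.8323 mol/L; S̃_{P/Q} = 3.310/0.8323 = 3.98.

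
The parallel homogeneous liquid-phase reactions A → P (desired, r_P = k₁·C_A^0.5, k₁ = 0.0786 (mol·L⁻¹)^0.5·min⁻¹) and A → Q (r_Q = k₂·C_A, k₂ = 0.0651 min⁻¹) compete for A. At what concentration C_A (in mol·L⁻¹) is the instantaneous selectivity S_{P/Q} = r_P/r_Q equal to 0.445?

7.36 mol·L⁻¹

S_{P/Q} = (k₁/k₂)·C_A^-0.5 ⇒ C_A = (S·k₂/k₁)^(-2).
= (0.445×0.0651/0.0786)^(-2) = (0.3686)^(-2) = 7.36 mol·L⁻¹.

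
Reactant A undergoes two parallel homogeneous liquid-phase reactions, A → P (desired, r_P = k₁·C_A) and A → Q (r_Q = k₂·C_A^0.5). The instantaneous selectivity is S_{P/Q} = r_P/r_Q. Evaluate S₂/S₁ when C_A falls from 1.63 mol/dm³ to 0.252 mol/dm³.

0.393

S_{P/Q} = (k₁/k₂)·C_A^0.5, so S₂/S₁ = (C_{A,2}/C_{A,1})^0.5.
= (0.252/1.63)^0.5 = (0.1546)^0.5 = 0.393.
Selectivity toward P falls as C_A falls — high-concentration operation is favoured.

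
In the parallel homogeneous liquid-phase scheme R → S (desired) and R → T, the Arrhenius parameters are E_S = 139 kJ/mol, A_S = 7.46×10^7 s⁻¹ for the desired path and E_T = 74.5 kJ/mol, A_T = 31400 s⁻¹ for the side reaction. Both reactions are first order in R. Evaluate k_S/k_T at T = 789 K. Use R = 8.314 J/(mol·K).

Since both paths have the same order in R, the concentration cancels and S_{S/T} = k_S/k_T = (A_S/A_T)·exp[(E_T−E_S)/(RT)].
(E_T−E_S)/(RT) = (74.5−139)×10³/(8.314×789) = -64500/6560 = -9.833.
k_S/k_T = (7.46×10^7/31400)·exp(-9.833) = 2376 × 5.367×10^-5 = 0.128.
Since E_S > E_T, raising the temperature improves selectivity toward S.

0.128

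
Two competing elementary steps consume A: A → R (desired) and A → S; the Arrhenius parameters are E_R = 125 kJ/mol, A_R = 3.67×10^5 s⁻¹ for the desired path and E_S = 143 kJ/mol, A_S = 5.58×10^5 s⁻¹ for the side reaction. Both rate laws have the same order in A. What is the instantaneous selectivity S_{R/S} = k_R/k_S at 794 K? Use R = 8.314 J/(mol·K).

k_R/k_S = (A_R/A_S)·exp[−(E_R−E_S)/(RT)] = (A_R/A_S)·exp[(E_S−E_R)/(RT)].
(E_S−E_R)/(RT) = (143−125)×10³/(8.314×794) = 18000/6601 = 2.727.
k_R/k_S = (3.67×10^5/5.58×10^5)·exp(2.727) = 0.6577 × 15.28 = 10.1.

10.1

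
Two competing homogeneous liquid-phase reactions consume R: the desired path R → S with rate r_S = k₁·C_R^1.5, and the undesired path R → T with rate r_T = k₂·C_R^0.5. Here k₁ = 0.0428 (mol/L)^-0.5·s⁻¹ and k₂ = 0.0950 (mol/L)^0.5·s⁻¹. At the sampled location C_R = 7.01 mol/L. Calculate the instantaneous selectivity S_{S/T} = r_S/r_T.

S_{S/T} = r_S/r_T = (k₁·C_R^1.5)/(k₂·C_R^0.5) = (k₁/k₂)·C_R.
= (0.0428×7.010^1.5) / (0.0950×7.010^0.5) = 0.7944/0.2515 = 3.16.

3.16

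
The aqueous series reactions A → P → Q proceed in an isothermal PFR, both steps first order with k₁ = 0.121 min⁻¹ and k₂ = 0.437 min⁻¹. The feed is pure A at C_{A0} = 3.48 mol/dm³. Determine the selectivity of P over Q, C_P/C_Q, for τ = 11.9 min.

Solving the coupled first-order balances gives C_P(τ) = [k₁/(k₂−k₁)]·C_{A0}·(e^(−k₁τ) − e^(−k₂τ)).
e^(−k₁τ) = e^(−0.121×11.9) = e^(−1.440) = 0.2370; e^(−k₂τ) = e^(−5.200) = 0.005515.
C_P = 0.121×3.48/(0.437−0.121) × (0.2370−0.005515) = 1.333×0.2314 = 0.3084 mol/dm³.
C_A = C_{A0}e^(−k₁τ) = 0.8246 mol/dm³, so C_Q = C_{A0}−C_A−C_P = 2.347 mol/dm³; C_P/C_Q = 0.131.

0.131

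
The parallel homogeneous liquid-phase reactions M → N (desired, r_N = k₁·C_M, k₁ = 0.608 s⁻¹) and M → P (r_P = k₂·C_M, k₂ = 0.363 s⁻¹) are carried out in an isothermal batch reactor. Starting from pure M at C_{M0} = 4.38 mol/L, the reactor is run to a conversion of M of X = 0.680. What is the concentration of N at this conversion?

C_M = C_{M0}(1−X) = 1.402 mol/L.
Both paths are first order in M, so the instantaneous fraction to N is constant: dC_N/d(−C_M) = k₁/(k₁+k₂) = 0.6262.
C_N = 0.6262·(C_{M0}−C_M) = 0.6262×2.978 = 1.86 mol/L.

1.86 mol/L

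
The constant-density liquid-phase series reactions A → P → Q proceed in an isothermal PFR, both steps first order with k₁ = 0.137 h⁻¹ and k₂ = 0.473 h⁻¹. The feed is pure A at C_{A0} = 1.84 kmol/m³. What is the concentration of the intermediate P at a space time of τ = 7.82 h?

0.238 kmol/m³

The intermediate concentration in a first-order A→B→C sequence is C_P = k₁C_{A0}(e^(−k₁τ) − e^(−k₂τ))/(k₂−k₁).
e^(−k₁τ) = e^(−0.137×7.82) = e^(−1.071) = 0.3425; e^(−k₂τ) = e^(−3.699) = 0.02475.
C_P = 0.137×1.84/(0.473−0.137) × (0.3425−0.02475) = 0.7502×0.3178 = 0.2384 kmol/m³.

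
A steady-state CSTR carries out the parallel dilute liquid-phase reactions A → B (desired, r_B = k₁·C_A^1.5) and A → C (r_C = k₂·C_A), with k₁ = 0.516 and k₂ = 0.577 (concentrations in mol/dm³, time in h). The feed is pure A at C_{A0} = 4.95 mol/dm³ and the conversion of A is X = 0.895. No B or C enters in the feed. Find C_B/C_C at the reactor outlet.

Exit C_A = C_{A0}(1−X) = 4.95×0.105 = 0.5197 mol/dm³.
A CSTR operates uniformly at the exit composition, giving r_B = 0.1933 and r_C = 0.2999 (each k·C_A^n at C_A = 0.5197).
Overall selectivity = C_B/C_C = r_Bτ/(r_Cτ) = r_B/r_C = 0.645.

0.645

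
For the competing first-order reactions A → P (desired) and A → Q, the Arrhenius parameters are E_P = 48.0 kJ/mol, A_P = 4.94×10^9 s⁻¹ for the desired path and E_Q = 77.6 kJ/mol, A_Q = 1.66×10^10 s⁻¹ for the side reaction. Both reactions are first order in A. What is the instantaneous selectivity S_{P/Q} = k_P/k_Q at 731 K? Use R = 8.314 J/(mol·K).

k_P/k_Q = (A_P/A_Q)·exp[−(E_P−E_Q)/(RT)] = (A_P/A_Q)·exp[(E_Q−E_P)/(RT)].
(E_Q−E_P)/(RT) = (77.6−48.0)×10³/(8.314×731) = 29600/6078 = 4.870.
k_P/k_Q = (4.94×10^9/1.66×10^10)·exp(4.870) = 0.2976 × 130.4 = 38.8.

38.8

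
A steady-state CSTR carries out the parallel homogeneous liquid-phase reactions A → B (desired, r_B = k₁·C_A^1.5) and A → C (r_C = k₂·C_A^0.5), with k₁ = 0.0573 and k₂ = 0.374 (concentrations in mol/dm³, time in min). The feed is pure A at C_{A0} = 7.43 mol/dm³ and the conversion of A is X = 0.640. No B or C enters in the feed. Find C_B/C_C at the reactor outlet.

Exit C_A = C_{A0}(1−X) = 7.43×0.360 = 2.675 mol/dm³.
Rates in a CSTR are evaluated at the outlet concentration: r_B = 0.0573×2.675^1.5 = 0.2507, r_C = 0.374×2.675^0.5 = 0.6117.
Overall selectivity = C_B/C_C = r_Bτ/(r_Cτ) = r_B/r_C = 0.410.

0.410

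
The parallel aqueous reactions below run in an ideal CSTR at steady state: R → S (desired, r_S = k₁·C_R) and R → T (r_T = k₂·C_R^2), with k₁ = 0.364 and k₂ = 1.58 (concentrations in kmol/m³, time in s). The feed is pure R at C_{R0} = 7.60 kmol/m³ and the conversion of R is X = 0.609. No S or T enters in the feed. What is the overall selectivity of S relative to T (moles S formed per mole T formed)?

Exit C_R = C_{R0}(1−X) = 7.60×0.391 = 2.972 kmol/m³.
In a CSTR the entire volume is at exit conditions, so r_S = 0.364×2.972 = 1.082 and r_T = 1.58×2.972^2 = 13.95.
Overall selectivity = C_S/C_T = r_Sτ/(r_Tτ) = r_S/r_T = 0.0775.

0.0775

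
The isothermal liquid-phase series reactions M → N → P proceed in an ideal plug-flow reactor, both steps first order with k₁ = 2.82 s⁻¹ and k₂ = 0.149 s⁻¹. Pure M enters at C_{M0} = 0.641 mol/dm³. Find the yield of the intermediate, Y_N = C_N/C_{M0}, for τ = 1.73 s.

Solving the coupled first-order balances gives C_N(τ) = [k₁/(k₂−k₁)]·C_{M0}·(e^(−k₁τ) − e^(−k₂τ)).
e^(−k₁τ) = e^(−2.82×1.73) = e^(−4.879) = 0.007608; e^(−k₂τ) = e^(−0.2578) = 0.7728.
C_N = 2.82×0.641/(0.149−2.82) × (0.007608−0.7728) = (-0.6768)×(-0.7652) = 0.5178 mol/dm³.
Y_N = C_N/C_{M0} = 0.5178/0.641 = 0.808.

0.808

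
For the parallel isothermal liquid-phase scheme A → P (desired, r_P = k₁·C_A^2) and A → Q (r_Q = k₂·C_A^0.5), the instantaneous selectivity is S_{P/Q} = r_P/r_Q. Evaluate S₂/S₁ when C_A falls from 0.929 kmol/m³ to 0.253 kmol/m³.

S_{P/Q} = (k₁/k₂)·C_A^1.5, so S₂/S₁ = (C_{A,2}/C_{A,1})^1.5.
= (0.253/0.929)^1.5 = (0.2723)^1.5 = 0.142.

0.142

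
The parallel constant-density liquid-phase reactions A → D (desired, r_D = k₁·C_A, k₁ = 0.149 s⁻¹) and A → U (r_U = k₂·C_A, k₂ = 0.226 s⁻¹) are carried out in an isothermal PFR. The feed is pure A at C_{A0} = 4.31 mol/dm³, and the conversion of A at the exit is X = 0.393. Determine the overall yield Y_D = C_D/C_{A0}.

C_A = C_{A0}(1−X) = 2.616 mol/dm³.
Both paths are first order in A, so the instantaneous fraction to D is constant: dC_D/d(−C_A) = k₁/(k₁+k₂) = 0.3973.
C_D = 0.3973·(C_{A0}−C_A) = 0.3973×1.694 = 0.673 mol/dm³.
Y_D = C_D/C_{A0} = 0.6730/4.31 = 0.156.

0.156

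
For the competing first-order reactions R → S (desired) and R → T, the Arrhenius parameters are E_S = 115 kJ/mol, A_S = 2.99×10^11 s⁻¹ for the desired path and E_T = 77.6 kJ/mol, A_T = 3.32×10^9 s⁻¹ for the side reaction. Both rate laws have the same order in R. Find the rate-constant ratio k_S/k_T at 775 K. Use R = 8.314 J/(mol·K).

0.271

Since both paths have the same order in R, the concentration cancels and S_{S/T} = k_S/k_T = (A_S/A_T)·exp[(E_T−E_S)/(RT)].
(E_T−E_S)/(RT) = (77.6−115)×10³/(8.314×775) = -37400/6443 = -5.804.
k_S/k_T = (2.99×10^11/3.32×10^9)·exp(-5.804) = 90.06 × 0.003014 = 0.271.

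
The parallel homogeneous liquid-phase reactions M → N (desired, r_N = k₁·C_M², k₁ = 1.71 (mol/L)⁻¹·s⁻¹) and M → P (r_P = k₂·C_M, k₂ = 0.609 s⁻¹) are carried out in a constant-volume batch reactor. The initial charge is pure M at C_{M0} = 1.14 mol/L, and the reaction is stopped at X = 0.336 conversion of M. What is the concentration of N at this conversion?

C_M = C_{M0}(1−X) = 0.7570 mol/L.
Along a PFR/batch, dC_P/dC_M = −r_P/(r_N+r_P) = −k₂/(k₂+k₁·C_M).
Integrating from C_{M0} to C_M: C_P = (0.609/1.71)·ln[(0.609+1.71·1.14)/(0.609+1.71·0.757)] = 0.3561·ln(2.558/1.903) = 0.1053 mol/L.
Then C_N = (C_{M0}−C_M) − C_P = 0.3830 − 0.1053 = 0.2777 mol/L.

0.278 mol/L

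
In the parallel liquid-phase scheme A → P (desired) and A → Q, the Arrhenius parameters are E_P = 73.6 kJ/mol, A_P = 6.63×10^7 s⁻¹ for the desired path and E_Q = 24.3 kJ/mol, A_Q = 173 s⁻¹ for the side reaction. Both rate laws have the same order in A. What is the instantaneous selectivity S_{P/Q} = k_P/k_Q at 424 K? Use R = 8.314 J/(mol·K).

Since both paths have the same order in A, the concentration cancels and S_{P/Q} = k_P/k_Q = (A_P/A_Q)·exp[(E_Q−E_P)/(RT)].
(E_Q−E_P)/(RT) = (24.3−73.6)×10³/(8.314×424) = -49300/3525 = -13.99.
k_P/k_Q = (6.63×10^7/173)·exp(-13.99) = 3.832×10^5 × 8.439×10^-7 = 0.323.

0.323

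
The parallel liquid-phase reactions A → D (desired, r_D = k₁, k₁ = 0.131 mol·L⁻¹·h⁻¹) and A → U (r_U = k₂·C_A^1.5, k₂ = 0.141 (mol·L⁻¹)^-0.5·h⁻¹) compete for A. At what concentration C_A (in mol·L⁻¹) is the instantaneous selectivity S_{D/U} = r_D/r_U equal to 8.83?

S_{D/U} = (k₁/k₂)·C_A^-1.5 ⇒ C_A = (S·k₂/k₁)^(1/(-1.5)).
= (8.83×0.141/0.131)^(-0.6667) = (9.504)^(-0.6667) = 0.223 mol·L⁻¹.

0.223 mol·L⁻¹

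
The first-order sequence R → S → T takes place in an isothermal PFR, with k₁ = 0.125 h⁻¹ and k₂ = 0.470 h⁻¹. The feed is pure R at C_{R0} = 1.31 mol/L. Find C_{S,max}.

Evaluating C_S at τ_opt = ln(k₂/k₁)/(k₂−k₁) gives C_{S,max}/C_{R0} = (k₁/k₂)^[k₂/(k₂−k₁)].
= (0.125/0.470)^(0.470/(0.470−0.125)) = (0.2660)^(1.362) = 0.1646.
C_{S,max} = 0.1646×1.31 = 0.216 mol/L.

0.216 mol/L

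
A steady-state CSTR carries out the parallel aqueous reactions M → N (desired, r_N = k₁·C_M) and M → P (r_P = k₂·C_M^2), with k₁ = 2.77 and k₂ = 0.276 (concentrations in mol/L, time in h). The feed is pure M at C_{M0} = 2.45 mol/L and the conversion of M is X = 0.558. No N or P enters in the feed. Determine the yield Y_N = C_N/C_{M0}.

Exit C_M = C_{M0}(1−X) = 2.45×0.442 = 1.083 mol/L.
In a CSTR the entire volume is at exit conditions, so r_N = 2.77×1.083 = 3.000 and r_P = 0.276×1.083^2 = 0.3237.
Fraction of consumed M going to N: r_N/(r_N+r_P) = 0.9026.
C_N = 0.9026·C_{M0}·X = 0.9026×2.45×0.558 = 1.23 mol/L; Y_N = C_N/C_{M0} = 0.504.

0.504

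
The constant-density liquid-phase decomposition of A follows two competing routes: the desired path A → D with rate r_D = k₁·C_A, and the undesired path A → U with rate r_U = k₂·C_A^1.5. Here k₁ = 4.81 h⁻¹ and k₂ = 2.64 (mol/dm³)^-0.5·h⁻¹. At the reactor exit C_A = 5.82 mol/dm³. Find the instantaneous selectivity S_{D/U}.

S_{D/U} = r_D/r_U = (k₁·C_A)/(k₂·C_A^1.5) = (k₁/k₂)·C_A^-0.5.
= (4.81×5.820) / (2.64×5.820^1.5) = 27.99/37.07 = 0.755.

0.755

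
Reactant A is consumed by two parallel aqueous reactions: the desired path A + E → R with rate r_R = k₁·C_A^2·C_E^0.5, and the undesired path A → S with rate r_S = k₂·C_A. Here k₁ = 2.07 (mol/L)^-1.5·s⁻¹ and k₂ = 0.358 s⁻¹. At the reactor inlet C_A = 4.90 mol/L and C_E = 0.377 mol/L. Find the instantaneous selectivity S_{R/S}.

S_{R/S} = r_R/r_S = (k₁·C_A^2·C_E^0.5)/(k₂·C_A) = (k₁/k₂)·C_A·C_E^0.5.
= (2.07×4.900^2×0.3770^0.5) / (0.358×4.900) = 30.52/1.754 = 17.4.

17.4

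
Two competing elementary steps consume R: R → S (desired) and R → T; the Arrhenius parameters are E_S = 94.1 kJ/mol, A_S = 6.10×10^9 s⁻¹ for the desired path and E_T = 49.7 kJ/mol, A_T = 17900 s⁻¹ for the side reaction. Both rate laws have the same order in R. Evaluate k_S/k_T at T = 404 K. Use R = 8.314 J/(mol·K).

Since both paths have the same order in R, the concentration cancels and S_{S/T} = k_S/k_T = (A_S/A_T)·exp[(E_T−E_S)/(RT)].
(E_T−E_S)/(RT) = (49.7−94.1)×10³/(8.314×404) = -44400/3359 = -13.22.
k_S/k_T = (6.10×10^9/17900)·exp(-13.22) = 3.408×10^5 × 1.816×10^-6 = 0.619.

0.619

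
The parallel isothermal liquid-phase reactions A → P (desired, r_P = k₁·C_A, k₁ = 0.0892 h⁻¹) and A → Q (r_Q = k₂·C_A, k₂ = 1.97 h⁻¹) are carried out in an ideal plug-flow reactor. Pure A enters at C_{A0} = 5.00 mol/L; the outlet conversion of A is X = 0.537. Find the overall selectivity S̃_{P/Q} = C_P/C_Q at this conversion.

0.0453

C_A = C_{A0}(1−X) = 2.315 mol/L.
Both paths are first order in A, so the instantaneous fraction to P is constant: dC_P/d(−C_A) = k₁/(k₁+k₂) = 0.04332.
C_P = 0.04332·(C_{A0}−C_A) = 0.04332×2.685 = 0.116 mol/L.
C_Q = (C_{A0}−C_A)−C_P = 2.569 mol/L; S̃_{P/Q} = 0.1163/2.569 = 0.0453.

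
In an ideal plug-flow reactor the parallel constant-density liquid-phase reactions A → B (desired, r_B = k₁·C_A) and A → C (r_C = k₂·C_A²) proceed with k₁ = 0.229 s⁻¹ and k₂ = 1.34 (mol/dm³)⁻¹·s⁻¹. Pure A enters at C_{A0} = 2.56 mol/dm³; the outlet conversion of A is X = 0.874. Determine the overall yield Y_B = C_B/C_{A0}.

0.114

C_A = C_{A0}(1−X) = 0.3226 mol/dm³.
Along a PFR/batch, dC_B/dC_A = −r_B/(r_B+r_C) = −k₁/(k₁+k₂·C_A).
Integrating from C_{A0} to C_A: C_B = (0.229/1.34)·ln[(0.229+1.34·2.56)/(0.229+1.34·0.323)] = 0.1709·ln(3.659/0.6612) = 0.2924 mol/dm³.
Y_B = C_B/C_{A0} = 0.2924/2.56 = 0.114.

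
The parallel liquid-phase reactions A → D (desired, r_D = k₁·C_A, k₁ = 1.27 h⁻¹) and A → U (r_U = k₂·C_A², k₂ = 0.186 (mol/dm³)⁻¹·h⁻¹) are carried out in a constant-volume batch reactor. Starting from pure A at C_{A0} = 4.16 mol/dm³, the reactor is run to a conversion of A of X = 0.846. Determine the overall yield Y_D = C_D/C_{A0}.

0.634

C_A = C_{A0}(1−X) = 0.6406 mol/dm³.
Along a PFR/batch, dC_D/dC_A = −r_D/(r_D+r_U) = −k₁/(k₁+k₂·C_A).
Integrating from C_{A0} to C_A: C_D = (1.27/0.186)·ln[(1.27+0.186·4.16)/(1.27+0.186·0.641)] = 6.828·ln(2.044/1.389) = 2.636 mol/dm³.
Y_D = C_D/C_{A0} = 2.636/4.16 = 0.634.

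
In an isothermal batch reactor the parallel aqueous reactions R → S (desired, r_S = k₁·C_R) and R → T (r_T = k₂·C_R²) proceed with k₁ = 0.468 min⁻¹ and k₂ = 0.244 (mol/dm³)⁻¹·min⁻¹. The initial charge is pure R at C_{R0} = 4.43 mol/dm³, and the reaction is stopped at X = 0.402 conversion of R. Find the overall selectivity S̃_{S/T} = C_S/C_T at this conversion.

0.549

C_R = C_{R0}(1−X) = 2.649 mol/dm³.
Along a PFR/batch, dC_S/dC_R = −r_S/(r_S+r_T) = −k₁/(k₁+k₂·C_R).
Integrating from C_{R0} to C_R: C_S = (0.468/0.244)·ln[(0.468+0.244·4.43)/(0.468+0.244·2.65)] = 1.918·ln(1.549/1.114) = 0.6315 mol/dm³.
C_T = (C_{R0}−C_R)−C_S = 1.149 mol/dm³; S̃_{S/T} = 0.6315/1.149 = 0.549.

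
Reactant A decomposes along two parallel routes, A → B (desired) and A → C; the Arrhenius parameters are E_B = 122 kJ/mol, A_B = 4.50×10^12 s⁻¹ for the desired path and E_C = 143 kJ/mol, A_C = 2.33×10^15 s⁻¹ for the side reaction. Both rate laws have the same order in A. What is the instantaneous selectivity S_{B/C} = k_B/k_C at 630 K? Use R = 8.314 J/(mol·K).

0.106

Since both paths have the same order in A, the concentration cancels and S_{B/C} = k_B/k_C = (A_B/A_C)·exp[(E_C−E_B)/(RT)].
(E_C−E_B)/(RT) = (143−122)×10³/(8.314×630) = 21000/5238 = 4.009.
k_B/k_C = (4.50×10^12/2.33×10^15)·exp(4.009) = 0.001931 × 55.11 = 0.106.
Since E_B < E_C, lowering the temperature improves selectivity toward B.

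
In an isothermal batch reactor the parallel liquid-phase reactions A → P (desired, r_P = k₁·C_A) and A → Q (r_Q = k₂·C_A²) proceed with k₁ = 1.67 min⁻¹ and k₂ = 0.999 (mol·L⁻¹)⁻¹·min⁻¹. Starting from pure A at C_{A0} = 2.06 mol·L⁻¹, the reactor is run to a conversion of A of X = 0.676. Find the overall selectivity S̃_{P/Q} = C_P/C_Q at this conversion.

C_A = C_{A0}(1−X) = 0.6674 mol·L⁻¹.
Along a PFR/batch, dC_P/dC_A = −r_P/(r_P+r_Q) = −k₁/(k₁+k₂·C_A).
Integrating from C_{A0} to C_A: C_P = (1.67/0.999)·ln[(1.67+0.999·2.06)/(1.67+0.999·0.667)] = 1.672·ln(3.728/2.337) = 0.7808 mol·L⁻¹.
C_Q = (C_{A0}−C_A)−C_P = 0.6117 mol·L⁻¹; S̃_{P/Q} = 0.7808/0.6117 = 1.28.

1.28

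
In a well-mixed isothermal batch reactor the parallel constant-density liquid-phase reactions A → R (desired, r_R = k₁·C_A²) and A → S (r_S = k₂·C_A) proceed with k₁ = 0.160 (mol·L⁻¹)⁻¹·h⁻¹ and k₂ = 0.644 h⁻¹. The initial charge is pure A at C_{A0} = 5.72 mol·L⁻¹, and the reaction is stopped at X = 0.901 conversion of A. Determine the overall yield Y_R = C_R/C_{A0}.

C_A = C_{A0}(1−X) = 0.5663 mol·L⁻¹.
Along a PFR/batch, dC_S/dC_A = −r_S/(r_R+r_S) = −k₂/(k₂+k₁·C_A).
Integrating from C_{A0} to C_A: C_S = (0.644/0.160)·ln[(0.644+0.160·5.72)/(0.644+0.160·0.566)] = 4.025·ln(1.559/0.7346) = 3.029 mol·L⁻¹.
Then C_R = (C_{A0}−C_A) − C_S = 5.154 − 3.029 = 2.125 mol·L⁻¹.
Y_R = C_R/C_{A0} = 2.125/5.72 = 0.371.

0.371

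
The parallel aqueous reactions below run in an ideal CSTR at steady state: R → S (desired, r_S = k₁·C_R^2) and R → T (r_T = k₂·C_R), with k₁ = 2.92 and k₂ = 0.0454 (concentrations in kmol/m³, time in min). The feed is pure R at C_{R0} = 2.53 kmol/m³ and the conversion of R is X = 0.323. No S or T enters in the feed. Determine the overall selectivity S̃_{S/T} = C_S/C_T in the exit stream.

110

Exit C_R = C_{R0}(1−X) = 2.53×0.677 = 1.713 kmol/m³.
In a CSTR the entire volume is at exit conditions, so r_S = 2.92×1.713^2 = 8.566 and r_T = 0.0454×1.713 = 0.07776.
Overall selectivity = C_S/C_T = r_Sτ/(r_Tτ) = r_S/r_T = 110.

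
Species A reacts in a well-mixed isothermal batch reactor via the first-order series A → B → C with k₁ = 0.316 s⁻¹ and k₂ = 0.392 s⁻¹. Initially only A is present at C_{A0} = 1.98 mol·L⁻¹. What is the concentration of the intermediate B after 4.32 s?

0.588 mol·L⁻¹

For first-order series with pure A initially, C_B(t) = k₁C_{A0}/(k₂−k₁)·(e^(−k₁t) − e^(−k₂t)).
e^(−k₁t) = e^(−0.316×4.32) = e^(−1.365) = 0.2554; e^(−k₂t) = e^(−1.693) = 0.1839.
C_B = 0.316×1.98/(0.392−0.316) × (0.2554−0.1839) = 8.233×0.07146 = 0.5883 mol·L⁻¹.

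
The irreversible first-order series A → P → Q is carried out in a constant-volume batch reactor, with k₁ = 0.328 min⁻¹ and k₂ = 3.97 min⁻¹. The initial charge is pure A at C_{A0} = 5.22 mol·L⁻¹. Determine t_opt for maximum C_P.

0.685 min

For first-order series the maximum of C_P occurs at t_opt = ln(k₂/k₁)/(k₂−k₁).
= ln(3.97/0.328)/(3.97−0.328) = ln(12.10)/3.642 = 2.494/3.642 = 0.685 min.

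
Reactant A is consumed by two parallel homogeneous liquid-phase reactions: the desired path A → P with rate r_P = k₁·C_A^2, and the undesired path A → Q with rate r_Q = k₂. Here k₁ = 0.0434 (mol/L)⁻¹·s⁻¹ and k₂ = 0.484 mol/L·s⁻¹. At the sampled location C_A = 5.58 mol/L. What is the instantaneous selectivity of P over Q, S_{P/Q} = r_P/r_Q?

2.79

S_{P/Q} = r_P/r_Q = (k₁·C_A^2)/(k₂) = (k₁/k₂)·C_A^2.
= (0.0434×5.580^2) / (0.484) = 1.351/0.4840 = 2.79.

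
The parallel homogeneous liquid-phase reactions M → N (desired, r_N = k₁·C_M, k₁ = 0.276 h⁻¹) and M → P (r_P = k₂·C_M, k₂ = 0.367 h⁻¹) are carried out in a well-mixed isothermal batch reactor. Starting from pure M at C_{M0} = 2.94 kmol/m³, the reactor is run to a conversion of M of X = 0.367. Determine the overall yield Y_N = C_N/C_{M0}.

0.158

C_M = C_{M0}(1−X) = 1.861 kmol/m³.
Both paths are first order in M, so the instantaneous fraction to N is constant: dC_N/d(−C_M) = k₁/(k₁+k₂) = 0.4292.
C_N = 0.4292·(C_{M0}−C_M) = 0.4292×1.079 = 0.463 kmol/m³.
Y_N = C_N/C_{M0} = 0.4631/2.94 = 0.158.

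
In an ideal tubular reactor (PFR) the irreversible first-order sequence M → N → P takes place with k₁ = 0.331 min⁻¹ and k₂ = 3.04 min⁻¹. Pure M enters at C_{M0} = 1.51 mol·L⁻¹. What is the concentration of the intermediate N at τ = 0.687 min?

0.124 mol·L⁻¹

Solving the coupled first-order balances gives C_N(τ) = [k₁/(k₂−k₁)]·C_{M0}·(e^(−k₁τ) − e^(−k₂τ)).
e^(−k₁τ) = e^(−0.331×0.687) = e^(−0.2274) = 0.7966; e^(−k₂τ) = e^(−2.088) = 0.1239.
C_N = 0.331×1.51/(3.04−0.331) × (0.7966−0.1239) = 0.1845×0.6727 = 0.1241 mol·L⁻¹.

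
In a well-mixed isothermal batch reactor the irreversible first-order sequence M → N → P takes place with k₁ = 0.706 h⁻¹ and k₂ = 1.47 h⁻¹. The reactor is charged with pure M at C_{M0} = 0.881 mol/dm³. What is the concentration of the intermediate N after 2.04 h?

0.152 mol/dm³

Solving the coupled first-order balances gives C_N(t) = [k₁/(k₂−k₁)]·C_{M0}·(e^(−k₁t) − e^(−k₂t)).
e^(−k₁t) = e^(−0.706×2.04) = e^(−1.440) = 0.2369; e^(−k₂t) = e^(−2.999) = 0.04985.
C_N = 0.706×0.881/(1.47−0.706) × (0.2369−0.04985) = 0.8141×0.1870 = 0.1523 mol/dm³.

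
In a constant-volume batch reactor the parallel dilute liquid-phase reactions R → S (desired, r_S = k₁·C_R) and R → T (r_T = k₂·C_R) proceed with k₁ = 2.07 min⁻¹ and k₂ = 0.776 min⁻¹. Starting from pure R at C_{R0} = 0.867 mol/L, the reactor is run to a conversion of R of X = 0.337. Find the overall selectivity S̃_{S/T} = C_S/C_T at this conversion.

C_R = C_{R0}(1−X) = 0.5748 mol/L.
Both paths are first order in R, so the instantaneous fraction to S is constant: dC_S/d(−C_R) = k₁/(k₁+k₂) = 0.7273.
C_S = 0.7273·(C_{R0}−C_R) = 0.7273×0.2922 = 0.213 mol/L.
C_T = (C_{R0}−C_R)−C_S = 0.07967 mol/L; S̃_{S/T} = 0.2125/0.07967 = 2.67.

2.67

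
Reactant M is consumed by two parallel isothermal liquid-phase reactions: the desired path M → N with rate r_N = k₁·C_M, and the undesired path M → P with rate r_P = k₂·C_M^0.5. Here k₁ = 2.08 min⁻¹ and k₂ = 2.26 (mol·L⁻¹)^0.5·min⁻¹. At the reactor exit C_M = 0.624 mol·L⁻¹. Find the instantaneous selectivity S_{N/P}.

0.727

S_{N/P} = r_N/r_P = (k₁·C_M)/(k₂·C_M^0.5) = (k₁/k₂)·C_M^0.5.
= (2.08×0.6240) / (2.26×0.6240^0.5) = 1.298/1.785 = 0.727.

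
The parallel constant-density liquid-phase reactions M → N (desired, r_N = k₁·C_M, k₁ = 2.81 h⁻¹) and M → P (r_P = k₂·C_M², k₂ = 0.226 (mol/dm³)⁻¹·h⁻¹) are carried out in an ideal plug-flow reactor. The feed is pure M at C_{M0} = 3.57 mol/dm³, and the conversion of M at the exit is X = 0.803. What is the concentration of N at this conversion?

C_M = C_{M0}(1−X) = 0.7033 mol/dm³.
Along a PFR/batch, dC_N/dC_M = −r_N/(r_N+r_P) = −k₁/(k₁+k₂·C_M).
Integrating from C_{M0} to C_M: C_N = (2.81/0.226)·ln[(2.81+0.226·3.57)/(2.81+0.226·0.703)] = 12.43·ln(3.617/2.969) = 2.454 mol/dm³.

2.45 mol/dm³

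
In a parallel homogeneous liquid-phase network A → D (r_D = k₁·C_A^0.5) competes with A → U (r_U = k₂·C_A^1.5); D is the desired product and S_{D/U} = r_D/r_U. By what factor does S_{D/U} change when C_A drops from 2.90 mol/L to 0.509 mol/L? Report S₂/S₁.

5.70

S_{D/U} = (k₁/k₂)·C_A⁻¹, so S₂/S₁ = (C_{A,2}/C_{A,1})⁻¹.
= 2.90/0.509 = 5.70.
Selectivity toward D rises as C_A falls — low-concentration operation is favoured.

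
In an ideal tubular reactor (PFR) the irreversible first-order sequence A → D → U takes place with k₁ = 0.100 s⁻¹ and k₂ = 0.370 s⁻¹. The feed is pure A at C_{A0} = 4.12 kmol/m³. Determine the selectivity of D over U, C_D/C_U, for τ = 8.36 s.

Solving the coupled first-order balances gives C_D(τ) = [k₁/(k₂−k₁)]·C_{A0}·(e^(−k₁τ) − e^(−k₂τ)).
e^(−k₁τ) = e^(−0.100×8.36) = e^(−0.8360) = 0.4334; e^(−k₂τ) = e^(−3.093) = 0.04536.
C_D = 0.100×4.12/(0.370−0.100) × (0.4334−0.04536) = 1.526×0.3881 = 0.5922 kmol/m³.
C_A = C_{A0}e^(−k₁τ) = 1.786 kmol/m³, so C_U = C_{A0}−C_A−C_D = 1.742 kmol/m³; C_D/C_U = 0.340.

0.340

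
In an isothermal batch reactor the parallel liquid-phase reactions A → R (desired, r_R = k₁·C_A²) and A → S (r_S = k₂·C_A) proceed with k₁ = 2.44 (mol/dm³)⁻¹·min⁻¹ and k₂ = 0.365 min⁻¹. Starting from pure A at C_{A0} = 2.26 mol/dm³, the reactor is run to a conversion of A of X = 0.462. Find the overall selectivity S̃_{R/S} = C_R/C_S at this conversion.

C_A = C_{A0}(1−X) = 1.216 mol/dm³.
Along a PFR/batch, dC_S/dC_A = −r_S/(r_R+r_S) = −k₂/(k₂+k₁·C_A).
Integrating from C_{A0} to C_A: C_S = (0.365/2.44)·ln[(0.365+2.44·2.26)/(0.365+2.44·1.22)] = 0.1496·ln(5.879/3.332) = 0.08496 mol/dm³.
Then C_R = (C_{A0}−C_A) − C_S = 1.044 − 0.08496 = 0.9592 mol/dm³.
S̃_{R/S} = C_R/C_S = 0.9592/0.08496 = 11.3.

11.3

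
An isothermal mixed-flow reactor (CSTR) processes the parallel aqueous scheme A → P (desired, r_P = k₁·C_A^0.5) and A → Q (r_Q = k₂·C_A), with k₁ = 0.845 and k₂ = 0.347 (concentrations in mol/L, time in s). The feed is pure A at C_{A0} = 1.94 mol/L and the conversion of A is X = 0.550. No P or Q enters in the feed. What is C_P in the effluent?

0.771 mol/L

Exit C_A = C_{A0}(1−X) = 1.94×0.450 = 0.8730 mol/L.
Rates in a CSTR are evaluated at the outlet concentration: r_P = 0.845×0.8730^0.5 = 0.7895, r_Q = 0.347×0.8730 = 0.3029.
Fraction of consumed A going to P: r_P/(r_P+r_Q) = 0.7227.
C_P = 0.7227·C_{A0}·X = 0.7227×1.94×0.550 = 0.771 mol/L.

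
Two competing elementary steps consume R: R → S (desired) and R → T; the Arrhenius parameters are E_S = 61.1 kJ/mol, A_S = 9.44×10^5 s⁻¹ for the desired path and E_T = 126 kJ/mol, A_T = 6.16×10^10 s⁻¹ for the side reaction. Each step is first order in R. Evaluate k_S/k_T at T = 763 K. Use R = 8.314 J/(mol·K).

0.425

k_S/k_T = (A_S/A_T)·exp[−(E_S−E_T)/(RT)] = (A_S/A_T)·exp[(E_T−E_S)/(RT)].
(E_T−E_S)/(RT) = (126−61.1)×10³/(8.314×763) = 64900/6344 = 10.23.
k_S/k_T = (9.44×10^5/6.16×10^10)·exp(10.23) = 1.532×10^-5 × 27745 = 0.425.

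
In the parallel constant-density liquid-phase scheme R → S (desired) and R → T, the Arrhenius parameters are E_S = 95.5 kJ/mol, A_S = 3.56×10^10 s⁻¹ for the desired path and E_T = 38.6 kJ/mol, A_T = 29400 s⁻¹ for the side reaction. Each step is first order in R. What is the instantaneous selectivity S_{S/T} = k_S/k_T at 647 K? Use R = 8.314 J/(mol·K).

k_S/k_T = (A_S/A_T)·exp[−(E_S−E_T)/(RT)] = (A_S/A_T)·exp[(E_T−E_S)/(RT)].
(E_T−E_S)/(RT) = (38.6−95.5)×10³/(8.314×647) = -56900/5379 = -10.58.
k_S/k_T = (3.56×10^10/29400)·exp(-10.58) = 1.211×10^6 × 2.547×10^-5 = 30.8.

30.8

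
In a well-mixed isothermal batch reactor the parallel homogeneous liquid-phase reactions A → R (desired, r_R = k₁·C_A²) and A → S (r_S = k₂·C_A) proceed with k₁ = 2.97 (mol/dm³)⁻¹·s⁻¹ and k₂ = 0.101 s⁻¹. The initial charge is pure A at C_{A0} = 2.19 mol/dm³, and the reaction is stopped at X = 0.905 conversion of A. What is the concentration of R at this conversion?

C_A = C_{A0}(1−X) = 0.2080 mol/dm³.
Along a PFR/batch, dC_S/dC_A = −r_S/(r_R+r_S) = −k₂/(k₂+k₁·C_A).
Integrating from C_{A0} to C_A: C_S = (0.101/2.97)·ln[(0.101+2.97·2.19)/(0.101+2.97·0.208)] = 0.03401·ln(6.605/0.7189) = 0.07542 mol/dm³.
Then C_R = (C_{A0}−C_A) − C_S = 1.982 − 0.07542 = 1.907 mol/dm³.

1.91 mol/dm³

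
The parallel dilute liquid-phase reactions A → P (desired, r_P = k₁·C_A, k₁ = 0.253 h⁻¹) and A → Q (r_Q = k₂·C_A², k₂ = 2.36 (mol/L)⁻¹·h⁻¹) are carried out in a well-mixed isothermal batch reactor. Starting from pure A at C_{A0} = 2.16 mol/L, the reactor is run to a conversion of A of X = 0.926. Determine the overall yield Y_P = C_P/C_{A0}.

0.106

C_A = C_{A0}(1−X) = 0.1598 mol/L.
Along a PFR/batch, dC_P/dC_A = −r_P/(r_P+r_Q) = −k₁/(k₁+k₂·C_A).
Integrating from C_{A0} to C_A: C_P = (0.253/2.36)·ln[(0.253+2.36·2.16)/(0.253+2.36·0.160)] = 0.1072·ln(5.351/0.6302) = 0.2293 mol/L.
Y_P = C_P/C_{A0} = 0.2293/2.16 = 0.106.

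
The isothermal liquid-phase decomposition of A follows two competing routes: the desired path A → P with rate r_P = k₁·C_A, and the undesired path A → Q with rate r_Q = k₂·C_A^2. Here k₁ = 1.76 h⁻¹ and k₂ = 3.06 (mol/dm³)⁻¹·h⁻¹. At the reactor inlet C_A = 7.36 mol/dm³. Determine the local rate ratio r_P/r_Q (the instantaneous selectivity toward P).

0.0781

S_{P/Q} = r_P/r_Q = (k₁·C_A)/(k₂·C_A^2) = (k₁/k₂)·C_A⁻¹.
= (1.76×7.360) / (3.06×7.360^2) = 12.95/165.8 = 0.0781.
The undesired path is higher order in A, so low C_A (CSTR or dilute feed) favours P.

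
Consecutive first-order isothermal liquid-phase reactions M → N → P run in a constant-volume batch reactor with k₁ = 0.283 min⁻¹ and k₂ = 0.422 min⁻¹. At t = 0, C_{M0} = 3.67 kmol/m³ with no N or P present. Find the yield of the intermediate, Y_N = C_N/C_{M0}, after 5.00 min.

The intermediate concentration in a first-order A→B→C sequence is C_N = k₁C_{M0}(e^(−k₁t) − e^(−k₂t))/(k₂−k₁).
e^(−k₁t) = e^(−0.283×5.00) = e^(−1.415) = 0.2429; e^(−k₂t) = e^(−2.110) = 0.1212.
C_N = 0.283×3.67/(0.422−0.283) × (0.2429−0.1212) = 7.472×0.1217 = 0.9093 kmol/m³.
Y_N = C_N/C_{M0} = 0.9093/3.67 = 0.248.

0.248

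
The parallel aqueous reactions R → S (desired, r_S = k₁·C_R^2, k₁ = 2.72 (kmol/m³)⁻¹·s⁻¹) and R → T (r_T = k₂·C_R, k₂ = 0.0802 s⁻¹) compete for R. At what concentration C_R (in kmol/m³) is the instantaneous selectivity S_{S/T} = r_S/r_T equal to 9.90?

0.292 kmol/m³

S_{S/T} = (k₁/k₂)·C_R ⇒ C_R = S·k₂/k₁.
= 9.90×0.0802/2.72 = 0.292 kmol/m³.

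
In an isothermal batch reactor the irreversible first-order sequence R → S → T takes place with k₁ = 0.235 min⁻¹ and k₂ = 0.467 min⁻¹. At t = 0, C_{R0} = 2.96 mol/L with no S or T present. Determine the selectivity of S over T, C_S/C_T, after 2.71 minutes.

1.13

Solving the coupled first-order balances gives C_S(t) = [k₁/(k₂−k₁)]·C_{R0}·(e^(−k₁t) − e^(−k₂t)).
e^(−k₁t) = e^(−0.235×2.71) = e^(−0.6368) = 0.5290; e^(−k₂t) = e^(−1.266) = 0.2821.
C_S = 0.235×2.96/(0.467−0.235) × (0.5290−0.2821) = 2.998×0.2469 = 0.7402 mol/L.
C_R = C_{R0}e^(−k₁t) = 1.566 mol/L, so C_T = C_{R0}−C_R−C_S = 0.6541 mol/L; C_S/C_T = 1.13.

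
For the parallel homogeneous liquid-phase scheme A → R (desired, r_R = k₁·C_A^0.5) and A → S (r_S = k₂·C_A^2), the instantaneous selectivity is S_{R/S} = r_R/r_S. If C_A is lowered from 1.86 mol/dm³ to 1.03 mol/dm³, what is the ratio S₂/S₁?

S_{R/S} = (k₁/k₂)·C_A^-1.5, so S₂/S₁ = (C_{A,2}/C_{A,1})^-1.5.
= (1.03/1.86)^(-1.5) = (0.5538)^(-1.5) = 2.43.

2.43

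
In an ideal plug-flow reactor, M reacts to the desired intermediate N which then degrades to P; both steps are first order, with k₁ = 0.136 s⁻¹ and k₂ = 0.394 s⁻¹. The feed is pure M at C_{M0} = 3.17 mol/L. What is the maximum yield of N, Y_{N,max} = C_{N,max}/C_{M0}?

0.197

For a first-order series the maximum intermediate yield is C_{N,max}/C_{M0} = (k₁/k₂)^[k₂/(k₂−k₁)].
= (0.136/0.394)^(0.394/(0.394−0.136)) = (0.3452)^(1.527) = 0.1970.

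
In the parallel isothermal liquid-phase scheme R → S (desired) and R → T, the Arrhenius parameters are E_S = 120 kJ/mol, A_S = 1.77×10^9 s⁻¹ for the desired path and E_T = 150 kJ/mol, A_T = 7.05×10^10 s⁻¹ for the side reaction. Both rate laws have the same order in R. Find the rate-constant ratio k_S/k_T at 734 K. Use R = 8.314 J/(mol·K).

3.43

Since both paths have the same order in R, the concentration cancels and S_{S/T} = k_S/k_T = (A_S/A_T)·exp[(E_T−E_S)/(RT)].
(E_T−E_S)/(RT) = (150−120)×10³/(8.314×734) = 30000/6102 = 4.916.
k_S/k_T = (1.77×10^9/7.05×10^10)·exp(4.916) = 0.02511 × 136.5 = 3.43.
Since E_S < E_T, lowering the temperature improves selectivity toward S.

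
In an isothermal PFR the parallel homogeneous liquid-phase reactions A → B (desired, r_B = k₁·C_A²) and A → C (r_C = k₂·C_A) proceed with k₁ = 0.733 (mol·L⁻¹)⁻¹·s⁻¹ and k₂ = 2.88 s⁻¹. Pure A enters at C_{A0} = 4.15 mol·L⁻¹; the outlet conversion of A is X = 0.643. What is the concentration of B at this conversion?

1.09 mol·L⁻¹

C_A = C_{A0}(1−X) = 1.482 mol·L⁻¹.
Along a PFR/batch, dC_C/dC_A = −r_C/(r_B+r_C) = −k₂/(k₂+k₁·C_A).
Integrating from C_{A0} to C_A: C_C = (2.88/0.733)·ln[(2.88+0.733·4.15)/(2.88+0.733·1.48)] = 3.929·ln(5.922/3.966) = 1.575 mol·L⁻¹.
Then C_B = (C_{A0}−C_A) − C_C = 2.668 − 1.575 = 1.093 mol·L⁻¹.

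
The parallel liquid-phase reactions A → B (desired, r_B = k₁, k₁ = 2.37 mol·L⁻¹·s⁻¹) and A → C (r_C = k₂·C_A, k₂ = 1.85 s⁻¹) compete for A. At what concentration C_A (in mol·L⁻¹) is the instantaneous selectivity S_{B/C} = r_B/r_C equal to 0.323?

3.97 mol·L⁻¹

S_{B/C} = (k₁/k₂)·C_A⁻¹ ⇒ C_A = (S·k₂/k₁)^(-1).
= (0.323×1.85/2.37)^(-1) = (0.2521)^(-1) = 3.97 mol·L⁻¹.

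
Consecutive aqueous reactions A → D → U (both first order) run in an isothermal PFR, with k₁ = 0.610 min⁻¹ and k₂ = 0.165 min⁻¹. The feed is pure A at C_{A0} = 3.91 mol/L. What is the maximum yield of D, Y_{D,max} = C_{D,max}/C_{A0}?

Evaluating C_D at τ_opt = ln(k₂/k₁)/(k₂−k₁) gives C_{D,max}/C_{A0} = (k₁/k₂)^[k₂/(k₂−k₁)].
= (0.610/0.165)^(0.165/(0.165−0.610)) = (3.697)^(-0.3708) = 0.6158.

0.616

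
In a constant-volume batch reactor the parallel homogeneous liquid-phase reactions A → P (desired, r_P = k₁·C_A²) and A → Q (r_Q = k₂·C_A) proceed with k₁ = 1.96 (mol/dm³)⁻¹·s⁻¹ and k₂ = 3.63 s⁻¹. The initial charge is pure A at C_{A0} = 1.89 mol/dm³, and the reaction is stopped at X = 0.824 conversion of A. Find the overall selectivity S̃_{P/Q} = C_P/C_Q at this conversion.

C_A = C_{A0}(1−X) = 0.3326 mol/dm³.
Along a PFR/batch, dC_Q/dC_A = −r_Q/(r_P+r_Q) = −k₂/(k₂+k₁·C_A).
Integrating from C_{A0} to C_A: C_Q = (3.63/1.96)·ln[(3.63+1.96·1.89)/(3.63+1.96·0.333)] = 1.852·ln(7.334/4.282) = 0.9967 mol/dm³.
Then C_P = (C_{A0}−C_A) − C_Q = 1.557 − 0.9967 = 0.5607 mol/dm³.
S̃_{P/Q} = C_P/C_Q = 0.5607/0.9967 = 0.563.

0.563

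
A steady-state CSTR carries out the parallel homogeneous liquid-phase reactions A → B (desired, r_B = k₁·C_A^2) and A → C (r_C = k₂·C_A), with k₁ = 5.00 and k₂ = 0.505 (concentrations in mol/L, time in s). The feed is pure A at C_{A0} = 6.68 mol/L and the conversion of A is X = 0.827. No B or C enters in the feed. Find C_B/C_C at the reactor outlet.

11.4

Exit C_A = C_{A0}(1−X) = 6.68×0.173 = 1.156 mol/L.
A CSTR operates uniformly at the exit composition, giving r_B = 6.678 and r_C = 0.5836 (each k·C_A^n at C_A = 1.156).
Overall selectivity = C_B/C_C = r_Bτ/(r_Cτ) = r_B/r_C = 11.4.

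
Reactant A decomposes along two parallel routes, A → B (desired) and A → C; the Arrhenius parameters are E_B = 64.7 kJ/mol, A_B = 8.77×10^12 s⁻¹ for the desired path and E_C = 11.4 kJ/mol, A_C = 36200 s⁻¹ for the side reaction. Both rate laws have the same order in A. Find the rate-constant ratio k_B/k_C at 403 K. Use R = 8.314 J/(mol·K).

29.9

k_B/k_C = (A_B/A_C)·exp[−(E_B−E_C)/(RT)] = (A_B/A_C)·exp[(E_C−E_B)/(RT)].
(E_C−E_B)/(RT) = (11.4−64.7)×10³/(8.314×403) = -53300/3351 = -15.91.
k_B/k_C = (8.77×10^12/36200)·exp(-15.91) = 2.423×10^8 × 1.234×10^-7 = 29.9.
Since E_B > E_C, raising the temperature improves selectivity toward B.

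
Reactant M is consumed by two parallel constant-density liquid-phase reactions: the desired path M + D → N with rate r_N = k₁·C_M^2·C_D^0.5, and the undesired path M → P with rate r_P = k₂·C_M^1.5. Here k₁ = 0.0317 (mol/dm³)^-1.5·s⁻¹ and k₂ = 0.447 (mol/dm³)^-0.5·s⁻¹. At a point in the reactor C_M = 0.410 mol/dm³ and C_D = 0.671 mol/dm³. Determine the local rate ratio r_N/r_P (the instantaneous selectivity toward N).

S_{N/P} = r_N/r_P = (k₁·C_M^2·C_D^0.5)/(k₂·C_M^1.5) = (k₁/k₂)·C_M^0.5·C_D^0.5.
= (0.0317×0.4100^2×0.6710^0.5) / (0.447×0.4100^1.5) = 0.004365/0.1174 = 0.0372.
Since the desired path is higher order in M, keeping C_M high (PFR or concentrated feed) favours N.

0.0372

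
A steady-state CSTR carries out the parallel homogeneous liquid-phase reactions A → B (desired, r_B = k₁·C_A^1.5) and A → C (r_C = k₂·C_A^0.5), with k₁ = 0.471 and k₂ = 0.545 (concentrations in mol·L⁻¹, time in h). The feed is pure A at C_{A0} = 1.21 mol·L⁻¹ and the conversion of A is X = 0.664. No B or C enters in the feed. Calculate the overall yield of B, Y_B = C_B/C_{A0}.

0.173

Exit C_A = C_{A0}(1−X) = 1.21×0.336 = 0.4066 mol·L⁻¹.
In a CSTR the entire volume is at exit conditions, so r_B = 0.471×0.4066^1.5 = 0.1221 and r_C = 0.545×0.4066^0.5 = 0.3475.
Fraction of consumed A going to B: r_B/(r_B+r_C) = 0.2600.
C_B = 0.2600·C_{A0}·X = 0.2600×1.21×0.664 = 0.209 mol·L⁻¹; Y_B = C_B/C_{A0} = 0.173.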